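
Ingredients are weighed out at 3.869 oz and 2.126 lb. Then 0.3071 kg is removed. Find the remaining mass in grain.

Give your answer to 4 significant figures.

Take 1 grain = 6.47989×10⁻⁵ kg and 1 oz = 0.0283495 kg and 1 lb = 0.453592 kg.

3.869 oz × 0.0283495 → 0.109684 kg
2.126 lb × 0.453592 → 0.964337 kg
0.3071 kg (already kg)
Sum: 0.109684 + 0.964337 − 0.3071 = 0.766921 kg
In grain: 0.766921 / 6.47989×10⁻⁵ = 11835.4 grain

1.184×10⁴ grain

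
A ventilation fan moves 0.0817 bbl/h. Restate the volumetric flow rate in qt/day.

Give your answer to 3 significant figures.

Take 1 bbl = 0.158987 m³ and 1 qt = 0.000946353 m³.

329 qt/day

0.0817 bbl/h × 0.158987 m³/bbl ÷ 3600 s/h = 3.60812×10⁻⁶ m³/s
3.60812×10⁻⁶ m³/s ÷ 0.000946353 m³/qt × 86400 s/day = 329.414 qt/day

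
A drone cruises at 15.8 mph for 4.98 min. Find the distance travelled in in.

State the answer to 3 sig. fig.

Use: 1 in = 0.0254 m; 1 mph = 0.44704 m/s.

8.31×10⁴ in

15.8 mph × 0.44704 → 7.06323 m/s
4.98 min × 60 → 298.8 s
d = v × t = 7.06323 m/s × 298.8 s = 2110.49 m
2110.49 m ÷ (0.0254 m/in) = 83090.2 in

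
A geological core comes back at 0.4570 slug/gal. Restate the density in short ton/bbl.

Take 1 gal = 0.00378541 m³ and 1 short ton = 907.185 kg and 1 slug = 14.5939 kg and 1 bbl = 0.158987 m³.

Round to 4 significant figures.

0.3088 short ton/bbl

0.4570 slug/gal × 14.5939 kg/slug ÷ 0.00378541 m³/gal = 1761.87 kg/m³
1761.87 kg/m³ ÷ 907.185 kg/short ton × 0.158987 m³/bbl = 0.308773 short ton/bbl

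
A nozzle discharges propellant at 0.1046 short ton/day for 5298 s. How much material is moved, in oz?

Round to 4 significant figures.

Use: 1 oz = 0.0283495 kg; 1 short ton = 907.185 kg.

205.2 oz

0.1046 short ton/day → 0.00109828 kg/s
m = ṁ × t = 0.00109828 × 5298 = 5.81869 kg
In oz: 5.81869 / 0.0283495 = 205.248 oz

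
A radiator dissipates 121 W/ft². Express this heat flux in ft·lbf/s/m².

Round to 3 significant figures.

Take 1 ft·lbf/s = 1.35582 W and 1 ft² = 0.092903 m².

961 ft·lbf/s/m²

121 W/ft² ÷ 0.092903 m²/ft² = 1302.43 W/m²
1302.43 W/m² ÷ 1.35582 W/ft·lbf/s = 960.622 ft·lbf/s/m²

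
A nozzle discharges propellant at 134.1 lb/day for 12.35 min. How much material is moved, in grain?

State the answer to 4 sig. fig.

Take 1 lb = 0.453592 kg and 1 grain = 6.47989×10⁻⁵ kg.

8051 grain

134.1 lb/day → 7.04013×10⁻⁴ kg/s
12.35 min → 741 s
m = ṁ × t = 7.04013×10⁻⁴ × 741 = 0.521674 kg
In grain: 0.521674 / 6.47989×10⁻⁵ = 8050.66 grain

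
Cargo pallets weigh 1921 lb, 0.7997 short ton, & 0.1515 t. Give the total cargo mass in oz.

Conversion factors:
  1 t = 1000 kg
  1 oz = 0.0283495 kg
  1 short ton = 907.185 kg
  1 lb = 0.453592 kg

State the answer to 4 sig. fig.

6.167×10⁴ oz

1921 lb × 0.453592 = 871.35 kg
0.7997 short ton × 907.185 = 725.476 kg
0.1515 t × 1000 = 151.5 kg
Combined: 871.35 + 725.476 + 151.5 = 1748.33 kg
In oz: 1748.33 / 0.0283495 = 61670.6 oz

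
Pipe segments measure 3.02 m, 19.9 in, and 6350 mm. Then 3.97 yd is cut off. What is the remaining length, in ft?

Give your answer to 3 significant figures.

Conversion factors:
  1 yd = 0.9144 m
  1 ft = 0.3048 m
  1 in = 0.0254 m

20.5 ft

3.02 m (already m)
19.9 in × 0.0254 → 0.50546 m
6350 mm × 0.001 → 6.35 m
3.97 yd × 0.9144 → 3.63017 m
Net: 3.02 + 0.50546 + 6.35 − 3.63017 = 6.24529 m
In ft: 6.24529 / 0.3048 = 20.4898 ft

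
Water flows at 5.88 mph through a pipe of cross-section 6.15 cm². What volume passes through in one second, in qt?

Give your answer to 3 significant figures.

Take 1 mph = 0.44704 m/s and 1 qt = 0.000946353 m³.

1.71 qt

5.88 mph × 0.44704 = 2.6286 m/s
6.15 cm² × 0.0001 = 6.15×10⁻⁴ m²
V = v × A × t = 2.6286 m/s × 6.15×10⁻⁴ m² × 1 s = 0.00161659 m³
0.00161659 m³ ÷ (0.000946353 m³/qt) = 1.70823 qt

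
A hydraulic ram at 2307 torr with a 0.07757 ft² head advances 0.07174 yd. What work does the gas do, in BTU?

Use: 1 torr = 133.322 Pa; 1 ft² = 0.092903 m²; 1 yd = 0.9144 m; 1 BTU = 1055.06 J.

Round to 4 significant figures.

2307 torr → 307574 Pa
0.07757 ft² → 0.00720649 m²
F = P × A = 307574 × 0.00720649 = 2216.53 N
0.07174 yd → 0.0655991 m
W = F × d = 2216.53 × 0.0655991 = 145.402 J
In BTU: 145.402 / 1055.06 = 0.137814 BTU

0.1378 BTU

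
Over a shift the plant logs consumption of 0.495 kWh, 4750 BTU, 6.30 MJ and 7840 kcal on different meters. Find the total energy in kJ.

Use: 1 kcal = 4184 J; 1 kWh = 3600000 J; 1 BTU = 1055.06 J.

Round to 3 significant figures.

4.59×10⁴ kJ

0.495 kWh × 3600000 = 1.782×10⁶ J
4750 BTU × 1055.06 = 5.01154×10⁶ J
6.30 MJ × 1000000 = 6.3×10⁶ J
7840 kcal × 4184 = 3.28026×10⁷ J
Combined: 1.782×10⁶ + 5.01154×10⁶ + 6.3×10⁶ + 3.28026×10⁷ = 4.58961×10⁷ J
In kJ: 4.58961×10⁷ / 1000 = 45896.1 kJ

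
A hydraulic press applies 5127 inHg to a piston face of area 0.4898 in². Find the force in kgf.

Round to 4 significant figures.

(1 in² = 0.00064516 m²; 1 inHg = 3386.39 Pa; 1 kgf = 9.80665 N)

559.5 kgf

5127 inHg × 3386.39 → 1.7362×10⁷ Pa
0.4898 in² × 0.00064516 → 3.15999×10⁻⁴ m²
F = P × A = 1.7362×10⁷ Pa × 3.15999×10⁻⁴ m² = 5486.37 N
5486.37 N ÷ (9.80665 N/kgf) = 559.454 kgf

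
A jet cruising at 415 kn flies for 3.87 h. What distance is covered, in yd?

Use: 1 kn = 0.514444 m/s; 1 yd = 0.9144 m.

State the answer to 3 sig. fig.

3.25×10⁶ yd

415 kn × 0.514444 → 213.494 m/s
3.87 h × 3600 → 13932 s
d = v × t = 213.494 m/s × 13932 s = 2.9744×10⁶ m
2.9744×10⁶ m ÷ (0.9144 m/yd) = 3.25284×10⁶ yd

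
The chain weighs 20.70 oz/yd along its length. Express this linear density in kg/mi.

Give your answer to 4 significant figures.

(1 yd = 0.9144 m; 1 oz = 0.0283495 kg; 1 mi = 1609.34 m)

20.70 oz/yd × 0.0283495 kg/oz ÷ 0.9144 m/yd = 0.64177 kg/m
0.64177 kg/m × 1609.34 m/mi = 1032.83 kg/mi

1033 kg/mi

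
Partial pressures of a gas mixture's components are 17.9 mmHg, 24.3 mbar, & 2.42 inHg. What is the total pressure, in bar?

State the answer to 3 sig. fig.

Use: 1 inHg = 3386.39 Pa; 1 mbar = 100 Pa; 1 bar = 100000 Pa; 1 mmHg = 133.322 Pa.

0.130 bar

17.9 mmHg × 133.322 → 2386.46 Pa
24.3 mbar × 100 → 2430 Pa
2.42 inHg × 3386.39 → 8195.06 Pa
Total: 2386.46 + 2430 + 8195.06 = 13011.5 Pa
In bar: 13011.5 / 100000 = 0.130115 bar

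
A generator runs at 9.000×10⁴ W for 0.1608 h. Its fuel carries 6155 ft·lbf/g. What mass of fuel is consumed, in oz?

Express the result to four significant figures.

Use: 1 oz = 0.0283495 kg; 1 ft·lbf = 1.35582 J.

0.1608 h → 578.88 s
E = P × t = 90000 × 578.88 = 5.20992×10⁷ J
6155 ft·lbf/g → 8.34507×10⁶ J/kg
m = E / e_s = 5.20992×10⁷ / 8.34507×10⁶ = 6.24311 kg
In oz: 6.24311 / 0.0283495 = 220.219 oz

220.2 oz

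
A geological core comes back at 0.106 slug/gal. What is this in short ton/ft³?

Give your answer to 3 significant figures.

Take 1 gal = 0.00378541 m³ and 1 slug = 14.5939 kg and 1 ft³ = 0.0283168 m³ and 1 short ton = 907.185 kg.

0.106 slug/gal × 14.5939 kg/slug ÷ 0.00378541 m³/gal = 408.662 kg/m³
408.662 kg/m³ ÷ 907.185 kg/short ton × 0.0283168 m³/ft³ = 0.0127559 short ton/ft³

0.0128 short ton/ft³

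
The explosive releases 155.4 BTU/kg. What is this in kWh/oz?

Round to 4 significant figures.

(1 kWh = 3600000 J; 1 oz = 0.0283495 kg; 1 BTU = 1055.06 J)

0.001291 kWh/oz

155.4 BTU/kg × 1055.06 J/BTU = 163956 J/kg
163956 J/kg ÷ 3600000 J/kWh × 0.0283495 kg/oz = 0.00129113 kWh/oz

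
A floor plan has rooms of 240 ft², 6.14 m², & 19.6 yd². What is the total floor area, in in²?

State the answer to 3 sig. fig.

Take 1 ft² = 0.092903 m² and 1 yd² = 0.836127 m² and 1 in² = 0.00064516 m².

6.95×10⁴ in²

240 ft² × 0.092903 = 22.2967 m²
6.14 m² (already m²)
19.6 yd² × 0.836127 = 16.3881 m²
Sum: 22.2967 + 6.14 + 16.3881 = 44.8248 m²
In in²: 44.8248 / 0.00064516 = 69478.6 in²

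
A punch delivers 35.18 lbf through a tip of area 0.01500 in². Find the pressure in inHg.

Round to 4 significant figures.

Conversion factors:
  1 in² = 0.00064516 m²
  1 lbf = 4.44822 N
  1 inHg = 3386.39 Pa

4775 inHg

35.18 lbf × 4.44822 = 156.488 N
0.01500 in² × 0.00064516 = 9.6774×10⁻⁶ m²
P = F / A = 156.488 N / 9.6774×10⁻⁶ m² = 1.61705×10⁷ Pa
1.61705×10⁷ Pa ÷ (3386.39 Pa/inHg) = 4775.14 inHg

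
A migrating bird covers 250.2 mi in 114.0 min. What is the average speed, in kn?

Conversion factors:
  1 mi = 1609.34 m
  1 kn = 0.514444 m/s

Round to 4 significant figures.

250.2 mi × 1609.34 → 402657 m
114.0 min × 60 → 6840 s
v = d / t = 402657 m / 6840 s = 58.868 m/s
58.868 m/s ÷ (0.514444 m/s/kn) = 114.43 kn

114.4 kn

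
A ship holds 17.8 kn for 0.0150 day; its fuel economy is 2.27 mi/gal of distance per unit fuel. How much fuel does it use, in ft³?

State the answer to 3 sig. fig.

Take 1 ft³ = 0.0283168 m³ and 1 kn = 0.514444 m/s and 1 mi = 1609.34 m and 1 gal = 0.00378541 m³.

0.434 ft³

17.8 kn → 9.1571 m/s
0.0150 day → 1296 s
d = v × t = 9.1571 × 1296 = 11867.6 m
2.27 mi/gal → 965074 m/m³
V = d / (distance per unit fuel) = 11867.6 / 965074 = 0.0122971 m³
In ft³: 0.0122971 / 0.0283168 = 0.434269 ft³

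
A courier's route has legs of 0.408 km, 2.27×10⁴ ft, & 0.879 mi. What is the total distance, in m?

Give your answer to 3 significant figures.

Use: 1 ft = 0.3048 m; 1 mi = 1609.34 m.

8740 m

0.408 km × 1000 = 408 m
2.27×10⁴ ft × 0.3048 = 6918.96 m
0.879 mi × 1609.34 = 1414.61 m
Total: 408 + 6918.96 + 1414.61 = 8741.57 m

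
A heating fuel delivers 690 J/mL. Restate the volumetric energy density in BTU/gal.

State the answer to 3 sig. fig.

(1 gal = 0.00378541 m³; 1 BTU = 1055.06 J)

2480 BTU/gal

690 J/mL ÷ 10⁻⁶ m³/mL = 6.9×10⁸ J/m³
6.9×10⁸ J/m³ ÷ 1055.06 J/BTU × 0.00378541 m³/gal = 2475.62 BTU/gal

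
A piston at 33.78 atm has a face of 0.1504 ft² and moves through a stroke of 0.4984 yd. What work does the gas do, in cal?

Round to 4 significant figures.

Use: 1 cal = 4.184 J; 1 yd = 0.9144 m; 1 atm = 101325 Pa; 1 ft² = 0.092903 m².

5209 cal

33.78 atm → 3.42276×10⁶ Pa
0.1504 ft² → 0.0139726 m²
F = P × A = 3.42276×10⁶ × 0.0139726 = 47824.9 N
0.4984 yd → 0.455737 m
W = F × d = 47824.9 × 0.455737 = 21795.6 J
In cal: 21795.6 / 4.184 = 5209.27 cal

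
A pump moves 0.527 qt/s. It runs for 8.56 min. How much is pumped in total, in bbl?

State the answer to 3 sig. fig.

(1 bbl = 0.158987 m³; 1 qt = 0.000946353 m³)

1.61 bbl

0.527 qt/s → 4.98728×10⁻⁴ m³/s
8.56 min → 513.6 s
V = Q × t = 4.98728×10⁻⁴ × 513.6 = 0.256147 m³
In bbl: 0.256147 / 0.158987 = 1.61112 bbl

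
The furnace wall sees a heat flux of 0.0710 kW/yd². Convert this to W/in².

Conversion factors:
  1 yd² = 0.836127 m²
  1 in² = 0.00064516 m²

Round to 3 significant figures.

0.0548 W/in²

0.0710 kW/yd² × 1000 W/kW ÷ 0.836127 m²/yd² = 84.9153 W/m²
84.9153 W/m² × 0.00064516 m²/in² = 0.054784 W/in²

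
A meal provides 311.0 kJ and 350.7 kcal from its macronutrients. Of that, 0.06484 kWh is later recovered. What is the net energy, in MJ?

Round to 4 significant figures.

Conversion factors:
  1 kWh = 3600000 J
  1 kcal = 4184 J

1.545 MJ

311.0 kJ × 1000 → 311000 J
350.7 kcal × 4184 → 1.46733×10⁶ J
0.06484 kWh × 3600000 → 233424 J
Net: 311000 + 1.46733×10⁶ − 233424 = 1.54491×10⁶ J
In MJ: 1.54491×10⁶ / 1000000 = 1.54491 MJ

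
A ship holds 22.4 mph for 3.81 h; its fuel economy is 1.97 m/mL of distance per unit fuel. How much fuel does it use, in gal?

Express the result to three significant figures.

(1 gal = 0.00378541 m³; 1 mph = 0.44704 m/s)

18.4 gal

22.4 mph → 10.0137 m/s
3.81 h → 13716 s
d = v × t = 10.0137 × 13716 = 137348 m
1.97 m/mL → 1.97×10⁶ m/m³
V = d / (distance per unit fuel) = 137348 / 1.97×10⁶ = 0.0697198 m³
In gal: 0.0697198 / 0.00378541 = 18.418 gal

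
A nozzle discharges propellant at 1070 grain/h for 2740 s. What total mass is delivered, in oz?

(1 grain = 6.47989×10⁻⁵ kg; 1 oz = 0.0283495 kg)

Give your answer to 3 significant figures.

1.86 oz

1070 grain/h → 1.92597×10⁻⁵ kg/s
m = ṁ × t = 1.92597×10⁻⁵ × 2740 = 0.0527716 kg
In oz: 0.0527716 / 0.0283495 = 1.86146 oz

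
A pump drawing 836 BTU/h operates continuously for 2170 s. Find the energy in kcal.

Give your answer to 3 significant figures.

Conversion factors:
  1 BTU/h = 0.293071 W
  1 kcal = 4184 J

127 kcal

836 BTU/h × 0.293071 → 245.007 W
E = P × t = 245.007 W × 2170 s = 531665 J
531665 J ÷ (4184 J/kcal) = 127.071 kcal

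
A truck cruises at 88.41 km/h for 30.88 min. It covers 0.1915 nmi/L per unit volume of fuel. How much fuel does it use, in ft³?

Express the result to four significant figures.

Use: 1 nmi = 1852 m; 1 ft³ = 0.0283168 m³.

4.531 ft³

88.41 km/h → 24.5583 m/s
30.88 min → 1852.8 s
d = v × t = 24.5583 × 1852.8 = 45501.6 m
0.1915 nmi/L → 354658 m/m³
V = d / (distance per unit fuel) = 45501.6 / 354658 = 0.128297 m³
In ft³: 0.128297 / 0.0283168 = 4.53077 ft³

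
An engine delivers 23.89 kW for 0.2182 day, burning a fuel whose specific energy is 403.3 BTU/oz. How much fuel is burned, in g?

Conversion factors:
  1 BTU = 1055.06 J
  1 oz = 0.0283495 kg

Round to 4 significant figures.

3.001×10⁴ g

23.89 kW → 23890 W
0.2182 day → 18852.5 s
E = P × t = 23890 × 18852.5 = 4.50386×10⁸ J
403.3 BTU/oz → 1.50093×10⁷ J/kg
m = E / e_s = 4.50386×10⁸ / 1.50093×10⁷ = 30.0071 kg
In g: 30.0071 / 0.001 = 30007.1 g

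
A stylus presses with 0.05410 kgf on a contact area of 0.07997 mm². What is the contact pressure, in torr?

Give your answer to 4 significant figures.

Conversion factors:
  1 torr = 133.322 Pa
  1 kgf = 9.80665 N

0.05410 kgf × 9.80665 = 0.53054 N
0.07997 mm² × 10⁻⁶ = 7.997×10⁻⁸ m²
P = F / A = 0.53054 N / 7.997×10⁻⁸ m² = 6.63424×10⁶ Pa
6.63424×10⁶ Pa ÷ (133.322 Pa/torr) = 49761 torr

4.976×10⁴ torr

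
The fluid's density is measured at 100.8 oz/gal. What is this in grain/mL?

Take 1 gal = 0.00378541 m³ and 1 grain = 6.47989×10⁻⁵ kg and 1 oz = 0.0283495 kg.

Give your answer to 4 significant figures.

11.65 grain/mL

100.8 oz/gal × 0.0283495 kg/oz ÷ 0.00378541 m³/gal = 754.906 kg/m³
754.906 kg/m³ ÷ 6.47989×10⁻⁵ kg/grain × 10⁻⁶ m³/mL = 11.65 grain/mL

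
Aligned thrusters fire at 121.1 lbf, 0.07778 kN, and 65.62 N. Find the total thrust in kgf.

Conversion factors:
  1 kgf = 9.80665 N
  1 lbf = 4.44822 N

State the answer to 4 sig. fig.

69.55 kgf

121.1 lbf × 4.44822 = 538.679 N
0.07778 kN × 1000 = 77.78 N
65.62 N (already N)
Combined: 538.679 + 77.78 + 65.62 = 682.079 N
In kgf: 682.079 / 9.80665 = 69.5527 kgf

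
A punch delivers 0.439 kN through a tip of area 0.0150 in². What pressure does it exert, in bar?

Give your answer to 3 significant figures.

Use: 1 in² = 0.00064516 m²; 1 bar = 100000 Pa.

454 bar

0.439 kN × 1000 → 439 N
0.0150 in² × 0.00064516 → 9.6774×10⁻⁶ m²
P = F / A = 439 N / 9.6774×10⁻⁶ m² = 4.53634×10⁷ Pa
4.53634×10⁷ Pa ÷ (100000 Pa/bar) = 453.634 bar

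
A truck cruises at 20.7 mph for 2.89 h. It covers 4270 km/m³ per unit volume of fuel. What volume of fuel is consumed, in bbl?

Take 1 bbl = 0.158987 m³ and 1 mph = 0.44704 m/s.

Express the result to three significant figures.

0.142 bbl

20.7 mph → 9.25373 m/s
2.89 h → 10404 s
d = v × t = 9.25373 × 10404 = 96275.8 m
4270 km/m³ → 4.27×10⁶ m/m³
V = d / (distance per unit fuel) = 96275.8 / 4.27×10⁶ = 0.022547 m³
In bbl: 0.022547 / 0.158987 = 0.141817 bbl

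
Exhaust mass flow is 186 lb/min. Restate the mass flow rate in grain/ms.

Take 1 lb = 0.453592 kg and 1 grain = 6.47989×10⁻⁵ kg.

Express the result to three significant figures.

21.7 grain/ms

186 lb/min × 0.453592 kg/lb ÷ 60 s/min = 1.40614 kg/s
1.40614 kg/s ÷ 6.47989×10⁻⁵ kg/grain × 0.001 s/ms = 21.7001 grain/ms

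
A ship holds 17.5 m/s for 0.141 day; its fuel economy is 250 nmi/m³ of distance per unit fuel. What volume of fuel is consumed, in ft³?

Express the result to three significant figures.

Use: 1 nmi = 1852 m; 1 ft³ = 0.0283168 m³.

0.141 day → 12182.4 s
d = v × t = 17.5 × 12182.4 = 213192 m
250 nmi/m³ → 463000 m/m³
V = d / (distance per unit fuel) = 213192 / 463000 = 0.460458 m³
In ft³: 0.460458 / 0.0283168 = 16.2609 ft³

16.3 ft³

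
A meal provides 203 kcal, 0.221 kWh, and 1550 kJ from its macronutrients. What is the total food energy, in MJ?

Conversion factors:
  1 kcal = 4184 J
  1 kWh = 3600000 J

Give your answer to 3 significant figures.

203 kcal × 4184 = 849352 J
0.221 kWh × 3600000 = 795600 J
1550 kJ × 1000 = 1.55×10⁶ J
Sum: 849352 + 795600 + 1.55×10⁶ = 3.19495×10⁶ J
In MJ: 3.19495×10⁶ / 1000000 = 3.19495 MJ

3.19 MJ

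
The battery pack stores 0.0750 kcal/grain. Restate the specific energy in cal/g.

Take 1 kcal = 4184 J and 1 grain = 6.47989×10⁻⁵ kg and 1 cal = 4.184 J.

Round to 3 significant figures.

0.0750 kcal/grain × 4184 J/kcal ÷ 6.47989×10⁻⁵ kg/grain = 4.84267×10⁶ J/kg
4.84267×10⁶ J/kg ÷ 4.184 J/cal × 0.001 kg/g = 1157.43 cal/g

1160 cal/g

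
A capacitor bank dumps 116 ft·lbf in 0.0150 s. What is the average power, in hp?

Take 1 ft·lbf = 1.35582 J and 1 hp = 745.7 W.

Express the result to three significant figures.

14.1 hp

116 ft·lbf × 1.35582 = 157.275 J
P = E / t = 157.275 J / 0.015 s = 10485 W
10485 W ÷ (745.7 W/hp) = 14.0606 hp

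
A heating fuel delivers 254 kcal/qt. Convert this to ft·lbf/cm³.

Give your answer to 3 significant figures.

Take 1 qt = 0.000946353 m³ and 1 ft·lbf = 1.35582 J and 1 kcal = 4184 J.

828 ft·lbf/cm³

254 kcal/qt × 4184 J/kcal ÷ 0.000946353 m³/qt = 1.12298×10⁹ J/m³
1.12298×10⁹ J/m³ ÷ 1.35582 J/ft·lbf × 10⁻⁶ m³/cm³ = 828.266 ft·lbf/cm³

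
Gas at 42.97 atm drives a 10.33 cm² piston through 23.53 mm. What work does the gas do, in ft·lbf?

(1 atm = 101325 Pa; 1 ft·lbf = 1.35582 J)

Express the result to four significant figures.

42.97 atm → 4.35394×10⁶ Pa
10.33 cm² → 0.001033 m²
F = P × A = 4.35394×10⁶ × 0.001033 = 4497.62 N
23.53 mm → 0.02353 m
W = F × d = 4497.62 × 0.02353 = 105.829 J
In ft·lbf: 105.829 / 1.35582 = 78.0553 ft·lbf

78.06 ft·lbf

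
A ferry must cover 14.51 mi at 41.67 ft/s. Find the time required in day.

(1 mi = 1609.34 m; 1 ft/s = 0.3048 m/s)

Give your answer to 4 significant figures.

14.51 mi × 1609.34 → 23351.5 m
41.67 ft/s × 0.3048 → 12.701 m/s
t = d / v = 23351.5 m / 12.701 m/s = 1838.56 s
1838.56 s ÷ (86400 s/day) = 0.0212796 day

0.02128 day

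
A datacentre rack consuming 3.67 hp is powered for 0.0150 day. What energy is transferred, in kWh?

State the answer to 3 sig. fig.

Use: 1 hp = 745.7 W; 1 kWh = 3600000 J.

0.985 kWh

3.67 hp × 745.7 = 2736.72 W
0.0150 day × 86400 = 1296 s
E = P × t = 2736.72 W × 1296 s = 3.54679×10⁶ J
3.54679×10⁶ J ÷ (3600000 J/kWh) = 0.985219 kWh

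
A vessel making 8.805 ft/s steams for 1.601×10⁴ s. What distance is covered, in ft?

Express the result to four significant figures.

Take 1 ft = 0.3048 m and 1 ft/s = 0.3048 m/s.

8.805 ft/s × 0.3048 = 2.68376 m/s
d = v × t = 2.68376 m/s × 16010 s = 42967 m
42967 m ÷ (0.3048 m/ft) = 140968 ft

1.410×10⁵ ft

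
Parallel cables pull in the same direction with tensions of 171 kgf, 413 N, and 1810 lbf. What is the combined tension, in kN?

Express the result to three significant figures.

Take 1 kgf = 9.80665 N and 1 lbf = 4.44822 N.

10.1 kN

171 kgf × 9.80665 = 1676.94 N
413 N (already N)
1810 lbf × 4.44822 = 8051.28 N
Total: 1676.94 + 413 + 8051.28 = 10141.2 N
In kN: 10141.2 / 1000 = 10.1412 kN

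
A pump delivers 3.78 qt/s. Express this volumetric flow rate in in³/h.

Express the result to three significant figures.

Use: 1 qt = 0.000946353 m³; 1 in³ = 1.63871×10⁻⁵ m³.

7.86×10⁵ in³/h

3.78 qt/s × 0.000946353 m³/qt = 0.00357721 m³/s
0.00357721 m³/s ÷ 1.63871×10⁻⁵ m³/in³ × 3600 s/h = 785859 in³/h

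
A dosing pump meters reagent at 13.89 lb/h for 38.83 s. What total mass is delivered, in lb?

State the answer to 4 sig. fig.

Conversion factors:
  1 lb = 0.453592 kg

0.1498 lb

13.89 lb/h → 0.00175011 kg/s
m = ṁ × t = 0.00175011 × 38.83 = 0.0679568 kg
In lb: 0.0679568 / 0.453592 = 0.149819 lb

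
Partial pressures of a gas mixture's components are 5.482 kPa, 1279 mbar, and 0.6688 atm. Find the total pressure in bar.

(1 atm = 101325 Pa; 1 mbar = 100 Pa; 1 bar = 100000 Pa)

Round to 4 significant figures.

5.482 kPa × 1000 = 5482 Pa
1279 mbar × 100 = 127900 Pa
0.6688 atm × 101325 = 67766.2 Pa
Combined: 5482 + 127900 + 67766.2 = 201148 Pa
In bar: 201148 / 100000 = 2.01148 bar

2.011 bar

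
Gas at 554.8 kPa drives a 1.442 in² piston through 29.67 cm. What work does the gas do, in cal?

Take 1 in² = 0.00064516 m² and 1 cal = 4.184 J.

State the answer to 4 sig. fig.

554.8 kPa → 554800 Pa
1.442 in² → 9.30321×10⁻⁴ m²
F = P × A = 554800 × 9.30321×10⁻⁴ = 516.142 N
29.67 cm → 0.2967 m
W = F × d = 516.142 × 0.2967 = 153.139 J
In cal: 153.139 / 4.184 = 36.6011 cal

36.60 cal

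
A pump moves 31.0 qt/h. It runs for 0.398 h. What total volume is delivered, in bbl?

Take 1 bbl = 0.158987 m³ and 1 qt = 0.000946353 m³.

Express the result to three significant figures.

31.0 qt/h → 8.14915×10⁻⁶ m³/s
0.398 h → 1432.8 s
V = Q × t = 8.14915×10⁻⁶ × 1432.8 = 0.0116761 m³
In bbl: 0.0116761 / 0.158987 = 0.0734406 bbl

0.0734 bbl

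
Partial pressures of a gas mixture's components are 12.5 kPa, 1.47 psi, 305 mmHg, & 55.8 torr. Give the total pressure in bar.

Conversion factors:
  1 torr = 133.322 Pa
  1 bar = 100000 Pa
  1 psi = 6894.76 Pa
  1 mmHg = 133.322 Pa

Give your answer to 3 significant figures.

0.707 bar

12.5 kPa × 1000 → 12500 Pa
1.47 psi × 6894.76 → 10135.3 Pa
305 mmHg × 133.322 → 40663.2 Pa
55.8 torr × 133.322 → 7439.37 Pa
Total: 12500 + 10135.3 + 40663.2 + 7439.37 = 70737.9 Pa
In bar: 70737.9 / 100000 = 0.707379 bar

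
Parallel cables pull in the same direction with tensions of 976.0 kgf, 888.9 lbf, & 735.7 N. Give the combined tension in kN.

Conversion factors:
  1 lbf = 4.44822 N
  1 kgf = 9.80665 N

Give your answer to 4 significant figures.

976.0 kgf × 9.80665 = 9571.29 N
888.9 lbf × 4.44822 = 3954.02 N
735.7 N (already N)
Total: 9571.29 + 3954.02 + 735.7 = 14261 N
In kN: 14261 / 1000 = 14.261 kN

14.26 kN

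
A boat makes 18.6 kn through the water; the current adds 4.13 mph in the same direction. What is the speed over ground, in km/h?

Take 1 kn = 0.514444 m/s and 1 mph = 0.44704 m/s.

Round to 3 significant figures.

18.6 kn × 0.514444 = 9.56866 m/s
4.13 mph × 0.44704 = 1.84628 m/s
Sum: 9.56866 + 1.84628 = 11.4149 m/s
In km/h: 11.4149 / (1/3.6) = 41.0936 km/h

41.1 km/h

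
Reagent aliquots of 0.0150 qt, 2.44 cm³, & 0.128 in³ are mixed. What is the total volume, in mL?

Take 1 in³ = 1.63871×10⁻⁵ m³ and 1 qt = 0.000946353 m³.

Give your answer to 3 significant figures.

18.7 mL

0.0150 qt × 0.000946353 = 1.41953×10⁻⁵ m³
2.44 cm³ × 10⁻⁶ = 2.44×10⁻⁶ m³
0.128 in³ × 1.63871×10⁻⁵ = 2.09755×10⁻⁶ m³
Sum: 1.41953×10⁻⁵ + 2.44×10⁻⁶ + 2.09755×10⁻⁶ = 1.87328×10⁻⁵ m³
In mL: 1.87328×10⁻⁵ / 10⁻⁶ = 18.7328 mL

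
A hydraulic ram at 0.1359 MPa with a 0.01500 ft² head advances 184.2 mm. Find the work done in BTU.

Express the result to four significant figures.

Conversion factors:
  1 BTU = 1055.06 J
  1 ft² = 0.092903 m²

0.03306 BTU

0.1359 MPa → 135900 Pa
0.01500 ft² → 0.00139354 m²
F = P × A = 135900 × 0.00139354 = 189.382 N
184.2 mm → 0.1842 m
W = F × d = 189.382 × 0.1842 = 34.8842 J
In BTU: 34.8842 / 1055.06 = 0.0330637 BTU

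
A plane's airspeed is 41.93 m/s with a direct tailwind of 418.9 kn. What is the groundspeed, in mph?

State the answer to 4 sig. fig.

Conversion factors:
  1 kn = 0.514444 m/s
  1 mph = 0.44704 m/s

41.93 m/s (already m/s)
418.9 kn × 0.514444 → 215.501 m/s
Sum: 41.93 + 215.501 = 257.431 m/s
In mph: 257.431 / 0.44704 = 575.857 mph

575.9 mph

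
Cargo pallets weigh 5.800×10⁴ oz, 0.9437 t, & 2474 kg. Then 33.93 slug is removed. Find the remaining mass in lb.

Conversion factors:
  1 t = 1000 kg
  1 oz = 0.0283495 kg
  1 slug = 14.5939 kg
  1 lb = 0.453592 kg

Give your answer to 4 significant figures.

1.007×10⁴ lb

5.800×10⁴ oz × 0.0283495 = 1644.27 kg
0.9437 t × 1000 = 943.7 kg
2474 kg (already kg)
33.93 slug × 14.5939 = 495.171 kg
Result: 1644.27 + 943.7 + 2474 − 495.171 = 4566.8 kg
In lb: 4566.8 / 0.453592 = 10068.1 lb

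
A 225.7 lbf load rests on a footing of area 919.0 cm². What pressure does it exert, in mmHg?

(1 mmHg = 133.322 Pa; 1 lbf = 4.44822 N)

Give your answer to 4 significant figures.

225.7 lbf × 4.44822 = 1003.96 N
919.0 cm² × 0.0001 = 0.0919 m²
P = F / A = 1003.96 N / 0.0919 m² = 10924.5 Pa
10924.5 Pa ÷ (133.322 Pa/mmHg) = 81.9407 mmHg

81.94 mmHg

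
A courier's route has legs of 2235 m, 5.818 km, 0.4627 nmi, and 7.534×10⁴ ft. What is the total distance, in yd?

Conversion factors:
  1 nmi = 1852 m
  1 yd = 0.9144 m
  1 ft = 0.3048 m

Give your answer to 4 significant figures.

2235 m (already m)
5.818 km × 1000 = 5818 m
0.4627 nmi × 1852 = 856.92 m
7.534×10⁴ ft × 0.3048 = 22963.6 m
Combined: 2235 + 5818 + 856.92 + 22963.6 = 31873.5 m
In yd: 31873.5 / 0.9144 = 34857.3 yd

3.486×10⁴ yd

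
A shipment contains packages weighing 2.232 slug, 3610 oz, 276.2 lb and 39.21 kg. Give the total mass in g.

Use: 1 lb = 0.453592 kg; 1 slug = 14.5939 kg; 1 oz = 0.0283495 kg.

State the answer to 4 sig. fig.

2.232 slug × 14.5939 = 32.5736 kg
3610 oz × 0.0283495 = 102.342 kg
276.2 lb × 0.453592 = 125.282 kg
39.21 kg (already kg)
Sum: 32.5736 + 102.342 + 125.282 + 39.21 = 299.408 kg
In g: 299.408 / 0.001 = 299408 g

2.994×10⁵ g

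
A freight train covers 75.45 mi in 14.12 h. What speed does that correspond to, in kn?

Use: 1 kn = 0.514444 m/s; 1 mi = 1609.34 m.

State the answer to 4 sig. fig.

4.643 kn

75.45 mi × 1609.34 → 121425 m
14.12 h × 3600 → 50832 s
v = d / t = 121425 m / 50832 s = 2.38875 m/s
2.38875 m/s ÷ (0.514444 m/s/kn) = 4.64336 kn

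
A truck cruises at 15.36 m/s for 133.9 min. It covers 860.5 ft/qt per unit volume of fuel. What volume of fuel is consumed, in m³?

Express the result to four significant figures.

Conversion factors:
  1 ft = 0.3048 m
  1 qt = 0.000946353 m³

0.4453 m³

133.9 min → 8034 s
d = v × t = 15.36 × 8034 = 123402 m
860.5 ft/qt → 277149 m/m³
V = d / (distance per unit fuel) = 123402 / 277149 = 0.445255 m³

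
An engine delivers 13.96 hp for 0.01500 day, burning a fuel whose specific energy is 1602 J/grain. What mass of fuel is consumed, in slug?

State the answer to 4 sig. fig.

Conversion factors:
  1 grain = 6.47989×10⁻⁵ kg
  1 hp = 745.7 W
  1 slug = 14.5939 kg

13.96 hp → 10410 W
0.01500 day → 1296 s
E = P × t = 10410 × 1296 = 1.34914×10⁷ J
1602 J/grain → 2.47226×10⁷ J/kg
m = E / e_s = 1.34914×10⁷ / 2.47226×10⁷ = 0.545711 kg
In slug: 0.545711 / 14.5939 = 0.0373931 slug

0.03739 slug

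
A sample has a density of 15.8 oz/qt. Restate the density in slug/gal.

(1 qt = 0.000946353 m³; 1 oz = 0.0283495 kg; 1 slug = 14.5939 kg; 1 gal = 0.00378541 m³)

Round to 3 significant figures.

0.123 slug/gal

15.8 oz/qt × 0.0283495 kg/oz ÷ 0.000946353 m³/qt = 473.314 kg/m³
473.314 kg/m³ ÷ 14.5939 kg/slug × 0.00378541 m³/gal = 0.12277 slug/gal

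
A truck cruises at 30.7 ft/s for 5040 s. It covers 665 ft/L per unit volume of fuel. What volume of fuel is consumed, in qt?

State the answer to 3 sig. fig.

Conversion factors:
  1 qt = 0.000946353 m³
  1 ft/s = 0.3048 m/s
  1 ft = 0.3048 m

30.7 ft/s → 9.35736 m/s
d = v × t = 9.35736 × 5040 = 47161.1 m
665 ft/L → 202692 m/m³
V = d / (distance per unit fuel) = 47161.1 / 202692 = 0.232674 m³
In qt: 0.232674 / 0.000946353 = 245.864 qt

246 qt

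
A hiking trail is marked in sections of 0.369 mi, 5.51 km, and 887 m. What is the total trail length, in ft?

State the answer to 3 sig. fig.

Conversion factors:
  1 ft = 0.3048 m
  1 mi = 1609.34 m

2.29×10⁴ ft

0.369 mi × 1609.34 = 593.846 m
5.51 km × 1000 = 5510 m
887 m (already m)
Combined: 593.846 + 5510 + 887 = 6990.85 m
In ft: 6990.85 / 0.3048 = 22935.9 ft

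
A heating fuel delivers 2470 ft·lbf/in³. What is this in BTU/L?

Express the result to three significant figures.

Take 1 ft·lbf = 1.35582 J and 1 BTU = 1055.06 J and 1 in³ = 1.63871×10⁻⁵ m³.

194 BTU/L

2470 ft·lbf/in³ × 1.35582 J/ft·lbf ÷ 1.63871×10⁻⁵ m³/in³ = 2.0436×10⁸ J/m³
2.0436×10⁸ J/m³ ÷ 1055.06 J/BTU × 0.001 m³/L = 193.695 BTU/L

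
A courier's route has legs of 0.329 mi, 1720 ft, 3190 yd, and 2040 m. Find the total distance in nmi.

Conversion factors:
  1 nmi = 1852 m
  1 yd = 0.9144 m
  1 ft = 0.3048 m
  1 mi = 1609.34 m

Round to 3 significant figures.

3.25 nmi

0.329 mi × 1609.34 → 529.473 m
1720 ft × 0.3048 → 524.256 m
3190 yd × 0.9144 → 2916.94 m
2040 m (already m)
Combined: 529.473 + 524.256 + 2916.94 + 2040 = 6010.67 m
In nmi: 6010.67 / 1852 = 3.2455 nmi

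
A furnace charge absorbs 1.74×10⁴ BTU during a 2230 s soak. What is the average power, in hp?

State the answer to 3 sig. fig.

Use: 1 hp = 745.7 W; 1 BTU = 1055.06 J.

11.0 hp

1.74×10⁴ BTU × 1055.06 → 1.8358×10⁷ J
P = E / t = 1.8358×10⁷ J / 2230 s = 8232.29 W
8232.29 W ÷ (745.7 W/hp) = 11.0397 hp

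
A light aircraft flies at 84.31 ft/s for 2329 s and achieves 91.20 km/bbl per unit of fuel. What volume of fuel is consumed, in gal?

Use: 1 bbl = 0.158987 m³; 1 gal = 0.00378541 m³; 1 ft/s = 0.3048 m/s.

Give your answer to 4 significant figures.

27.56 gal

84.31 ft/s → 25.6977 m/s
d = v × t = 25.6977 × 2329 = 59849.9 m
91.20 km/bbl → 573632 m/m³
V = d / (distance per unit fuel) = 59849.9 / 573632 = 0.104335 m³
In gal: 0.104335 / 0.00378541 = 27.5624 gal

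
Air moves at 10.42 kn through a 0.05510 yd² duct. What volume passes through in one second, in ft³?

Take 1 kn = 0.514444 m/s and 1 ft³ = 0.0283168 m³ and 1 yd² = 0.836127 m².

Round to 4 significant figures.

8.721 ft³

10.42 kn × 0.514444 → 5.36051 m/s
0.05510 yd² × 0.836127 → 0.0460706 m²
V = v × A × t = 5.36051 m/s × 0.0460706 m² × 1 s = 0.246962 m³
0.246962 m³ ÷ (0.0283168 m³/ft³) = 8.7214 ft³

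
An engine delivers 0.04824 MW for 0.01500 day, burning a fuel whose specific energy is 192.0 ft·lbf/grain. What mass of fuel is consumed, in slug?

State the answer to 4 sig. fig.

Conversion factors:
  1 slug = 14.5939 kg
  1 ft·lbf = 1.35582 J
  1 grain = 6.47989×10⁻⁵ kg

0.04824 MW → 48240 W
0.01500 day → 1296 s
E = P × t = 48240 × 1296 = 6.2519×10⁷ J
192.0 ft·lbf/grain → 4.01731×10⁶ J/kg
m = E / e_s = 6.2519×10⁷ / 4.01731×10⁶ = 15.5624 kg
In slug: 15.5624 / 14.5939 = 1.06636 slug

1.066 slug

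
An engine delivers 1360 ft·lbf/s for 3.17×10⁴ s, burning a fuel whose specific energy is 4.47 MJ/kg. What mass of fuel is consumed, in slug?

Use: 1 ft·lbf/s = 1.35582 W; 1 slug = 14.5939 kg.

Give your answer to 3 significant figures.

0.896 slug

1360 ft·lbf/s → 1843.92 W
E = P × t = 1843.92 × 31700 = 5.84523×10⁷ J
4.47 MJ/kg → 4.47×10⁶ J/kg
m = E / e_s = 5.84523×10⁷ / 4.47×10⁶ = 13.0766 kg
In slug: 13.0766 / 14.5939 = 0.896032 slug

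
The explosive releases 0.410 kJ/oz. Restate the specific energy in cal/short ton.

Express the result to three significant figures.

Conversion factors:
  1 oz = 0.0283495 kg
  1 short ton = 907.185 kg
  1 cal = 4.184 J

0.410 kJ/oz × 1000 J/kJ ÷ 0.0283495 kg/oz = 14462.3 J/kg
14462.3 J/kg ÷ 4.184 J/cal × 907.185 kg/short ton = 3.13575×10⁶ cal/short ton

3.14×10⁶ cal/short ton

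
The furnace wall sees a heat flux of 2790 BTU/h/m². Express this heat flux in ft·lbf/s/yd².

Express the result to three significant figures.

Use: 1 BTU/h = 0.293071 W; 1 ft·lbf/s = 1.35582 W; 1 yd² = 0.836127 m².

2790 BTU/h/m² × 0.293071 W/BTU/h = 817.668 W/m²
817.668 W/m² ÷ 1.35582 W/ft·lbf/s × 0.836127 m²/yd² = 504.252 ft·lbf/s/yd²

504 ft·lbf/s/yd²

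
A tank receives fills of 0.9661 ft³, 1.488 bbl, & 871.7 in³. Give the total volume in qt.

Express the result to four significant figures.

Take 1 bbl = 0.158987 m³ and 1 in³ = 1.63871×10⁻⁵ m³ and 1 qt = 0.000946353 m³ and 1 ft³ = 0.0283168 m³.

294.0 qt

0.9661 ft³ × 0.0283168 → 0.0273569 m³
1.488 bbl × 0.158987 → 0.236573 m³
871.7 in³ × 1.63871×10⁻⁵ → 0.0142846 m³
Combined: 0.0273569 + 0.236573 + 0.0142846 = 0.278215 m³
In qt: 0.278215 / 0.000946353 = 293.986 qt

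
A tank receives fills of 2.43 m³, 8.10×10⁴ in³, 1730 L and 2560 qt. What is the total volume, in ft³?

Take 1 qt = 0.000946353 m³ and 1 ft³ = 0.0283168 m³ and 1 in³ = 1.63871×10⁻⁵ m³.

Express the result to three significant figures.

2.43 m³ (already m³)
8.10×10⁴ in³ × 1.63871×10⁻⁵ → 1.32736 m³
1730 L × 0.001 → 1.73 m³
2560 qt × 0.000946353 → 2.42266 m³
Total: 2.43 + 1.32736 + 1.73 + 2.42266 = 7.91002 m³
In ft³: 7.91002 / 0.0283168 = 279.34 ft³

279 ft³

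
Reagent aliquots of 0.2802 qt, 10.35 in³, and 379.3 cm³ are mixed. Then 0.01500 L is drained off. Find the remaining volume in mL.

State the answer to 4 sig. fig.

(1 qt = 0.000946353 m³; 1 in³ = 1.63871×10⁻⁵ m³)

799.1 mL

0.2802 qt × 0.000946353 = 2.65168×10⁻⁴ m³
10.35 in³ × 1.63871×10⁻⁵ = 1.69606×10⁻⁴ m³
379.3 cm³ × 10⁻⁶ = 3.793×10⁻⁴ m³
0.01500 L × 0.001 = 1.5×10⁻⁵ m³
Sum: 2.65168×10⁻⁴ + 1.69606×10⁻⁴ + 3.793×10⁻⁴ − 1.5×10⁻⁵ = 7.99074×10⁻⁴ m³
In mL: 7.99074×10⁻⁴ / 10⁻⁶ = 799.074 mL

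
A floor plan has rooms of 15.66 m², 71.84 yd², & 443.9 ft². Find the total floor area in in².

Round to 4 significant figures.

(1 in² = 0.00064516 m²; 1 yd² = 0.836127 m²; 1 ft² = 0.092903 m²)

1.813×10⁵ in²

15.66 m² (already m²)
71.84 yd² × 0.836127 → 60.0674 m²
443.9 ft² × 0.092903 → 41.2396 m²
Total: 15.66 + 60.0674 + 41.2396 = 116.967 m²
In in²: 116.967 / 0.00064516 = 181299 in²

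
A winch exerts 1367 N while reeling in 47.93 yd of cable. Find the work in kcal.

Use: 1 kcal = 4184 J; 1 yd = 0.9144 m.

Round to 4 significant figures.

14.32 kcal

47.93 yd × 0.9144 → 43.8272 m
W = F × d = 1367 N × 43.8272 m = 59911.8 J
59911.8 J ÷ (4184 J/kcal) = 14.3193 kcal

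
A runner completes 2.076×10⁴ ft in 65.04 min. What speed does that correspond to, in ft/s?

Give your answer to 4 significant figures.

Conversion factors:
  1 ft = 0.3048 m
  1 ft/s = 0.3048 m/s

2.076×10⁴ ft × 0.3048 → 6327.65 m
65.04 min × 60 → 3902.4 s
v = d / t = 6327.65 m / 3902.4 s = 1.62148 m/s
1.62148 m/s ÷ (0.3048 m/s/ft/s) = 5.31982 ft/s

5.320 ft/s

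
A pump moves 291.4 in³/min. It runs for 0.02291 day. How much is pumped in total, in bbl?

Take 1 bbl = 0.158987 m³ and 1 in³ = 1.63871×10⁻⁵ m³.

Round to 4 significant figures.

291.4 in³/min → 7.95867×10⁻⁵ m³/s
0.02291 day → 1979.42 s
V = Q × t = 7.95867×10⁻⁵ × 1979.42 = 0.157536 m³
In bbl: 0.157536 / 0.158987 = 0.990873 bbl

0.9909 bbl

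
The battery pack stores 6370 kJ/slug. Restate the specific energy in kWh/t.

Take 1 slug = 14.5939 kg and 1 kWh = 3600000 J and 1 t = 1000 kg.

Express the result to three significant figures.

121 kWh/t

6370 kJ/slug × 1000 J/kJ ÷ 14.5939 kg/slug = 436484 J/kg
436484 J/kg ÷ 3600000 J/kWh × 1000 kg/t = 121.246 kWh/t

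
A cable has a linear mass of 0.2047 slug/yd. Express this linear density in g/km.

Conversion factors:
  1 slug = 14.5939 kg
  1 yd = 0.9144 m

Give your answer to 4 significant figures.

0.2047 slug/yd × 14.5939 kg/slug ÷ 0.9144 m/yd = 3.26703 kg/m
3.26703 kg/m ÷ 0.001 kg/g × 1000 m/km = 3.26703×10⁶ g/km

3.267×10⁶ g/km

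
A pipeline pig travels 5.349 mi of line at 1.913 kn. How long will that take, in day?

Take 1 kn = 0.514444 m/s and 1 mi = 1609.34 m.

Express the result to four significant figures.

5.349 mi × 1609.34 = 8608.36 m
1.913 kn × 0.514444 = 0.984131 m/s
t = d / v = 8608.36 m / 0.984131 m/s = 8747.17 s
8747.17 s ÷ (86400 s/day) = 0.10124 day

0.1012 day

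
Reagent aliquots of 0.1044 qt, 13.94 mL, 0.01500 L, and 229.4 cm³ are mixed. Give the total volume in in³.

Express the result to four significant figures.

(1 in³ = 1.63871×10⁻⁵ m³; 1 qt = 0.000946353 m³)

21.79 in³

0.1044 qt × 0.000946353 → 9.87993×10⁻⁵ m³
13.94 mL × 10⁻⁶ → 1.394×10⁻⁵ m³
0.01500 L × 0.001 → 1.5×10⁻⁵ m³
229.4 cm³ × 10⁻⁶ → 2.294×10⁻⁴ m³
Total: 9.87993×10⁻⁵ + 1.394×10⁻⁵ + 1.5×10⁻⁵ + 2.294×10⁻⁴ = 3.57139×10⁻⁴ m³
In in³: 3.57139×10⁻⁴ / 1.63871×10⁻⁵ = 21.7939 in³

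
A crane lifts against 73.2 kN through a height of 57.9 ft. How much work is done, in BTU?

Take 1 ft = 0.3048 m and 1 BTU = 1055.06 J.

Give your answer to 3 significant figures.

73.2 kN × 1000 → 73200 N
57.9 ft × 0.3048 → 17.6479 m
W = F × d = 73200 N × 17.6479 m = 1.29183×10⁶ J
1.29183×10⁶ J ÷ (1055.06 J/BTU) = 1224.41 BTU

1220 BTU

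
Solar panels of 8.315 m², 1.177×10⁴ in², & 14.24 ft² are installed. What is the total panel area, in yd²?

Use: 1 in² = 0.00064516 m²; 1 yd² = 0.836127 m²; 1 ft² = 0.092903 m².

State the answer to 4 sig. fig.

20.61 yd²

8.315 m² (already m²)
1.177×10⁴ in² × 0.00064516 = 7.59353 m²
14.24 ft² × 0.092903 = 1.32294 m²
Total: 8.315 + 7.59353 + 1.32294 = 17.2315 m²
In yd²: 17.2315 / 0.836127 = 20.6087 yd²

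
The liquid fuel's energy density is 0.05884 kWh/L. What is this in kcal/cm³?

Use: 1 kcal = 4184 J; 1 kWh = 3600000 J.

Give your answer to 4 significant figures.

0.05063 kcal/cm³

0.05884 kWh/L × 3600000 J/kWh ÷ 0.001 m³/L = 2.11824×10⁸ J/m³
2.11824×10⁸ J/m³ ÷ 4184 J/kcal × 10⁻⁶ m³/cm³ = 0.0506272 kcal/cm³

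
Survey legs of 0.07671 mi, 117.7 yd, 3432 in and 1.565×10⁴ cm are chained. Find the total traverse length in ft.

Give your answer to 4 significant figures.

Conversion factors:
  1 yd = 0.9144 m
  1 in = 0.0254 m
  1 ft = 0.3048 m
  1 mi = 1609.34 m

1558 ft

0.07671 mi × 1609.34 = 123.452 m
117.7 yd × 0.9144 = 107.625 m
3432 in × 0.0254 = 87.1728 m
1.565×10⁴ cm × 0.01 = 156.5 m
Total: 123.452 + 107.625 + 87.1728 + 156.5 = 474.75 m
In ft: 474.75 / 0.3048 = 1557.58 ft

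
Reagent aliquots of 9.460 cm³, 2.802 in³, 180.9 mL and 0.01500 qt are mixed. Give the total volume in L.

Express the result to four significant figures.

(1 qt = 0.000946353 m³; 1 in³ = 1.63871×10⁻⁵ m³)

0.2505 L

9.460 cm³ × 10⁻⁶ = 9.46×10⁻⁶ m³
2.802 in³ × 1.63871×10⁻⁵ = 4.59167×10⁻⁵ m³
180.9 mL × 10⁻⁶ = 1.809×10⁻⁴ m³
0.01500 qt × 0.000946353 = 1.41953×10⁻⁵ m³
Combined: 9.46×10⁻⁶ + 4.59167×10⁻⁵ + 1.809×10⁻⁴ + 1.41953×10⁻⁵ = 2.50472×10⁻⁴ m³
In L: 2.50472×10⁻⁴ / 0.001 = 0.250472 L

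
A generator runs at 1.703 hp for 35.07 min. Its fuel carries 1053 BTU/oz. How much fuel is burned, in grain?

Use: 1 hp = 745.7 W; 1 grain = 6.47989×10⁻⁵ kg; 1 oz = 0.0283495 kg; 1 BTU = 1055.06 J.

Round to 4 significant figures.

1052 grain

1.703 hp → 1269.93 W
35.07 min → 2104.2 s
E = P × t = 1269.93 × 2104.2 = 2.67219×10⁶ J
1053 BTU/oz → 3.91886×10⁷ J/kg
m = E / e_s = 2.67219×10⁶ / 3.91886×10⁷ = 0.0681879 kg
In grain: 0.0681879 / 6.47989×10⁻⁵ = 1052.3 grain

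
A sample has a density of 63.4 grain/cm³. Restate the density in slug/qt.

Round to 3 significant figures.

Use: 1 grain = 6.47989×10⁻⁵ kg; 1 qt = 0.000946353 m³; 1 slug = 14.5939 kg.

63.4 grain/cm³ × 6.47989×10⁻⁵ kg/grain ÷ 10⁻⁶ m³/cm³ = 4108.25 kg/m³
4108.25 kg/m³ ÷ 14.5939 kg/slug × 0.000946353 m³/qt = 0.266403 slug/qt

0.266 slug/qt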